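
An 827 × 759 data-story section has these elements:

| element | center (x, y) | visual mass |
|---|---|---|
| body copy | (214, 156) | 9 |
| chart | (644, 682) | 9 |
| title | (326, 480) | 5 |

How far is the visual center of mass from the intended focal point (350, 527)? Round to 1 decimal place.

≈ 110.4

Weights sum to 9 + 9 + 5 = 23.
x: (9·214 + 9·644 + 5·326) / 23 = 9352 / 23 ≈ 406.61
y: (9·156 + 9·682 + 5·480) / 23 = 9942 / 23 ≈ 432.26
Offset from (350, 527): Δx ≈ 56.61, Δy ≈ -94.74; distance = √(Δx² + Δy²) ≈ 110.36.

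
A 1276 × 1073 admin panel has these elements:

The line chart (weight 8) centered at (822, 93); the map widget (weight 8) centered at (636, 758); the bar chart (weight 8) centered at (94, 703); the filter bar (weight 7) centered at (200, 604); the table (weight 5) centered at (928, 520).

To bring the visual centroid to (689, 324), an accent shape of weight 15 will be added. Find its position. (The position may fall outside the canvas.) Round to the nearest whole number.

(1112, -182)

After adding the accent shape, total weight = 8 + 8 + 8 + 7 + 5 + 15 = 51.
x: need Σw·x = 51·689 = 35139. Existing = 8·822 + 8·636 + 8·94 + 7·200 + 5·928 = 18456. Remainder 16683 / 15 ≈ 1112.20.
y: need Σw·y = 51·324 = 16524. Existing = 8·93 + 8·758 + 8·703 + 7·604 + 5·520 = 19260. Remainder -2736 / 15 ≈ -182.40.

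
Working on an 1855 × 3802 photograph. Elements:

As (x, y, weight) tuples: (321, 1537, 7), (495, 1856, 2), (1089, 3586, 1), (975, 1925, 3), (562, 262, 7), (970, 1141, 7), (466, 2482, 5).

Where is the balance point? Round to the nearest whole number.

(635, 1439)

Total weight = 7 + 2 + 1 + 3 + 7 + 7 + 5 = 32.
x-moment: 7·321 + 2·495 + 1·1089 + 3·975 + 7·562 + 7·970 + 5·466 = 20305; centroid 20305/32 ≈ 634.53.
y-moment: 7·1537 + 2·1856 + 1·3586 + 3·1925 + 7·262 + 7·1141 + 5·2482 = 46063; centroid 46063/32 ≈ 1439.47.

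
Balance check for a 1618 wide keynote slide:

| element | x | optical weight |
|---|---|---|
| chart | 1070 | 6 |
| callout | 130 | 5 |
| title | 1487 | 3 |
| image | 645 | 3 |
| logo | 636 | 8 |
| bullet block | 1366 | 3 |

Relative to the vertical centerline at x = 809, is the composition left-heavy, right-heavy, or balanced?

balanced

Total weight = 6 + 5 + 3 + 3 + 8 + 3 = 28.
x: moment 22652 / weight 28 ≈ 809.00
809.00 = 809 exactly: balanced.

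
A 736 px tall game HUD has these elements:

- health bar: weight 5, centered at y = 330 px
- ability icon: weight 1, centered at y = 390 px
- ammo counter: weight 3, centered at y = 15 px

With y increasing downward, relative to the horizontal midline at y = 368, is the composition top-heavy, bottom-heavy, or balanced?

top-heavy

Weights sum to 5 + 1 + 3 = 9.
Σw·y = 5·330 + 1·390 + 3·15 = 2085, so ȳ = 2085/9 ≈ 231.67.
Since 231.7 is above (smaller y than) 368, the composition reads top-heavy.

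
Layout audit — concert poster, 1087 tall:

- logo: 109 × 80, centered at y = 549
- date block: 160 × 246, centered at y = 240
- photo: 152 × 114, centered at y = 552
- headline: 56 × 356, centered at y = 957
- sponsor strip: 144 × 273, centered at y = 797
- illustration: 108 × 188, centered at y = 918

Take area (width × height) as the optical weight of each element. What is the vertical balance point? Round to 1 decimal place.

Areas: logo 109·80 = 8720, date block 160·246 = 39360, photo 152·114 = 17328, headline 56·356 = 19936, sponsor strip 144·273 = 39312, illustration 108·188 = 20304. Total weight = 144960.
y: moment 92848224 / weight 144960 ≈ 640.51

y ≈ 640.5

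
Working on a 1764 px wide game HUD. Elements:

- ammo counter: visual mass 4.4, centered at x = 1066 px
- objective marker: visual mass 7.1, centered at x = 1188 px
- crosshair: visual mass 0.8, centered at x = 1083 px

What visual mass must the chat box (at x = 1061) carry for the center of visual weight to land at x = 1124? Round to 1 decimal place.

Fixed elements: Σw = 4.4 + 7.1 + 0.8 = 12.3, Σw·x = 4.4·1066 + 7.1·1188 + 0.8·1083 = 13991.6.
Balance at x = 1124 requires (13991.6 + w·1061) / (12.3 + w) = 1124.
So w = (1124·12.3 − 13991.6)/(1061 − 1124) = -166.4/-63 ≈ 2.64.

w ≈ 2.6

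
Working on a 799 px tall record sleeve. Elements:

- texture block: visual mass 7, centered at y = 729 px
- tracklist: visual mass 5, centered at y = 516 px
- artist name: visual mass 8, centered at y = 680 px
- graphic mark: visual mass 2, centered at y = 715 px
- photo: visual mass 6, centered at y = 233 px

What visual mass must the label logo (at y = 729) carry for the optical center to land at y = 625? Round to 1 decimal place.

w ≈ 14.9

Existing Σw = 28 (7 + 5 + 8 + 2 + 6); existing moment 7·729 + 5·516 + 8·680 + 2·715 + 6·233 = 15951.
For the centroid to hit 625: (15951 + w·729) / (28 + w) = 625.
Rearranging, w·(729 − 625) = 625·28 − 15951 = 1549, so w ≈ 1549/104 = 14.89.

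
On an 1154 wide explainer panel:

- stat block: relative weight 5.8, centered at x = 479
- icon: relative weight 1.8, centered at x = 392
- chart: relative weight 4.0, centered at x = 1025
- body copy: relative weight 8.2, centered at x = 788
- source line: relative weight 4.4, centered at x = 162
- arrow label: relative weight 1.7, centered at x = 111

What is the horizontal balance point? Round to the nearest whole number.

Total weight = 5.8 + 1.8 + 4.0 + 8.2 + 4.4 + 1.7 = 25.9.
Σw·x = 5.8·479 + 1.8·392 + 4.0·1025 + 8.2·788 + 4.4·162 + 1.7·111 = 14946.9, so x̄ = 14946.9/25.9 ≈ 577.10.

x ≈ 577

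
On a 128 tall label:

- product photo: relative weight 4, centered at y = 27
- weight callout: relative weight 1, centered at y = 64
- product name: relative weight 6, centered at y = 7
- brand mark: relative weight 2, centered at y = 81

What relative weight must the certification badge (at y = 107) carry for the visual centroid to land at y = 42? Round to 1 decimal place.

Fixed elements: Σw = 4 + 1 + 6 + 2 = 13, Σw·y = 4·27 + 1·64 + 6·7 + 2·81 = 376.
Balance at y = 42 requires (376 + w·107) / (13 + w) = 42.
So w = (42·13 − 376)/(107 − 42) = 170/65 ≈ 2.62.

w ≈ 2.6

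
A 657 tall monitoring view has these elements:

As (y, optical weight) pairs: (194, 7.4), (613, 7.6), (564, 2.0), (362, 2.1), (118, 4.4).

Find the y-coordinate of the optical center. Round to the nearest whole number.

y ≈ 362

Weights sum to 7.4 + 7.6 + 2.0 + 2.1 + 4.4 = 23.5.
Σw·y = 7.4·194 + 7.6·613 + 2.0·564 + 2.1·362 + 4.4·118 = 8501.8, so ȳ = 8501.8/23.5 ≈ 361.78.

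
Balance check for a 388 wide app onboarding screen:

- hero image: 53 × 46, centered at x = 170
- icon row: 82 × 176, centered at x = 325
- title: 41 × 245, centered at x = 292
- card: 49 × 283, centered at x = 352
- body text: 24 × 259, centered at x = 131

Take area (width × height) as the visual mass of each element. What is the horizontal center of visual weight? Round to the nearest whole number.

x ≈ 292

Areas: hero image 53·46 = 2438, icon row 82·176 = 14432, title 41·245 = 10045, card 49·283 = 13867, body text 24·259 = 6216. Total weight = 46998.
x-moment: 2438·170 + 14432·325 + 10045·292 + 13867·352 + 6216·131 = 13733480; centroid 13733480/46998 ≈ 292.21.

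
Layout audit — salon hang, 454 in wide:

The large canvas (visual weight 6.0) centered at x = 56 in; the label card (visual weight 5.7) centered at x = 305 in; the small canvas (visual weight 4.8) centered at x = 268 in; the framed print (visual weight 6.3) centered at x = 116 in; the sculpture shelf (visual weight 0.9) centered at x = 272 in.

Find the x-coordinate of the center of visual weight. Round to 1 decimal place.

x ≈ 183.0

Σw = 6.0 + 5.7 + 4.8 + 6.3 + 0.9 = 23.7.
x-moment: 6.0·56 + 5.7·305 + 4.8·268 + 6.3·116 + 0.9·272 = 4336.5; centroid 4336.5/23.7 ≈ 182.97.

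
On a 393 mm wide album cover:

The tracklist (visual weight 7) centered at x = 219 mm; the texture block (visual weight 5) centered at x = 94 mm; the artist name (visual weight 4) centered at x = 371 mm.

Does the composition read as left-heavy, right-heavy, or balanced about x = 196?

Σw = 7 + 5 + 4 = 16.
x-moment: 7·219 + 5·94 + 4·371 = 3487; centroid 3487/16 ≈ 217.94.
Since 217.9 is right of 196, the composition reads right-heavy.

right-heavy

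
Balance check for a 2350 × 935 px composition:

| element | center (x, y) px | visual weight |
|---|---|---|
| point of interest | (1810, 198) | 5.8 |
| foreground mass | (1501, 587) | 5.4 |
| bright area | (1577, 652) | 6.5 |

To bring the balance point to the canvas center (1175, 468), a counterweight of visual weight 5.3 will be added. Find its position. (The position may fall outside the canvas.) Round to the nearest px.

(-345, 417)

With the counterweight, Σw becomes 5.8 + 5.4 + 6.5 + 5.3 = 23.0.
x: need Σw·x = 23.0·1175 = 27025.0. Existing = 5.8·1810 + 5.4·1501 + 6.5·1577 = 28853.9. Remainder -1828.9 / 5.3 ≈ -345.08.
y: need Σw·y = 23.0·468 = 10764.0. Existing = 5.8·198 + 5.4·587 + 6.5·652 = 8556.2. Remainder 2207.8 / 5.3 ≈ 416.57.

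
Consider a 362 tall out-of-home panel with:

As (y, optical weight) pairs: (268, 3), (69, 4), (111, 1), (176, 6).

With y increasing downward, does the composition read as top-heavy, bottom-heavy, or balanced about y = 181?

top-heavy

Σw = 3 + 4 + 1 + 6 = 14.
Σw·y = 3·268 + 4·69 + 1·111 + 6·176 = 2247, so ȳ = 2247/14 ≈ 160.50.
160.5 lies above (smaller y than) the midline 181, so the layout is top-heavy.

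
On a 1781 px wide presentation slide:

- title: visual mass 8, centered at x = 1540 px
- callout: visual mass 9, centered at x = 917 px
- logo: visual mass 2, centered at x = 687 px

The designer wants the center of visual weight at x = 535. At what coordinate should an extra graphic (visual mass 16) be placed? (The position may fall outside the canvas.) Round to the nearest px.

x ≈ -201

With the extra graphic, Σw becomes 8 + 9 + 2 + 16 = 35.
x: need Σw·x = 35·535 = 18725. Existing = 8·1540 + 9·917 + 2·687 = 21947. Remainder -3222 / 16 ≈ -201.38.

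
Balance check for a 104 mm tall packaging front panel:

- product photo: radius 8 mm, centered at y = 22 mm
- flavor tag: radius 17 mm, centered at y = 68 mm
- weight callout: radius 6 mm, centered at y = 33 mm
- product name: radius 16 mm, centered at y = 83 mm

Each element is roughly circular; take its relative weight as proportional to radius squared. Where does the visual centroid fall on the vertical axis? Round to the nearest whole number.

Weights ∝ r²: product photo 8² = 64, flavor tag 17² = 289, weight callout 6² = 36, product name 16² = 256; Σw = 645.
Σw·y = 64·22 + 289·68 + 36·33 + 256·83 = 43496, so ȳ = 43496/645 ≈ 67.44.

y ≈ 67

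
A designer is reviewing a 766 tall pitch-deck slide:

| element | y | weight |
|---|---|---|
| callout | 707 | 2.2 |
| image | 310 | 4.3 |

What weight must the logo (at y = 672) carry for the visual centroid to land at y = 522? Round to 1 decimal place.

Known weights sum to 2.2 + 4.3 = 6.5; their moment is 2.2·707 + 4.3·310 = 2888.4.
Set Σw·y/Σw = 522: (2888.4 + 672w) = 522·(6.5 + w).
Solving: w = (522·6.5 − 2888.4) / (672 − 522) = 504.6 / 150 ≈ 3.36.

w ≈ 3.4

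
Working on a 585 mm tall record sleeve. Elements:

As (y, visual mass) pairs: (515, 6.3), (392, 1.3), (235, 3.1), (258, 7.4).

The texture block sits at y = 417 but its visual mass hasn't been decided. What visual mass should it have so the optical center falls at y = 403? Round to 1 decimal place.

w ≈ 64.5

Existing Σw = 18.1 (6.3 + 1.3 + 3.1 + 7.4); existing moment 6.3·515 + 1.3·392 + 3.1·235 + 7.4·258 = 6391.8.
For the centroid to hit 403: (6391.8 + w·417) / (18.1 + w) = 403.
Solving: w = (403·18.1 − 6391.8) / (417 − 403) = 902.5 / 14 ≈ 64.46.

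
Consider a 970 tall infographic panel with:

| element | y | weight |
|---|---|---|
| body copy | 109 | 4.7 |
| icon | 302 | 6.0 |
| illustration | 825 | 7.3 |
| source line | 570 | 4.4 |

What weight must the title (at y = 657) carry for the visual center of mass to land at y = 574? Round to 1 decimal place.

Existing Σw = 22.4 (4.7 + 6.0 + 7.3 + 4.4); existing moment 4.7·109 + 6.0·302 + 7.3·825 + 4.4·570 = 10854.8.
For the centroid to hit 574: (10854.8 + w·657) / (22.4 + w) = 574.
Rearranging, w·(657 − 574) = 574·22.4 − 10854.8 = 2002.8, so w ≈ 2002.8/83 = 24.13.

w ≈ 24.1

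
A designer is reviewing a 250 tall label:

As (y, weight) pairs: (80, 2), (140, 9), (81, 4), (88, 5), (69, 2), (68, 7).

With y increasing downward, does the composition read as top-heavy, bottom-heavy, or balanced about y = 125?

top-heavy

Weights sum to 2 + 9 + 4 + 5 + 2 + 7 = 29.
y-moment: 2·80 + 9·140 + 4·81 + 5·88 + 2·69 + 7·68 = 2798; centroid 2798/29 ≈ 96.48.
96.5 vs midline 125 → top-heavy.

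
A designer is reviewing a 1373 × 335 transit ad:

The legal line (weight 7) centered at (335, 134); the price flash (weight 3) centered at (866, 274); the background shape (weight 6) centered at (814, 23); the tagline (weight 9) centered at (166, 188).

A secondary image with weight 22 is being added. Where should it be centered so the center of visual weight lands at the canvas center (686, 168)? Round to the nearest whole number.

(951, 196)

With the secondary image, Σw becomes 7 + 3 + 6 + 9 + 22 = 47.
x: target moment 47×686 = 32242; current 7·335 + 3·866 + 6·814 + 9·166 = 11321; the secondary image supplies 20921, so x = 20921/22 ≈ 950.95.
y: target moment 47×168 = 7896; current 7·134 + 3·274 + 6·23 + 9·188 = 3590; the secondary image supplies 4306, so y = 4306/22 ≈ 195.73.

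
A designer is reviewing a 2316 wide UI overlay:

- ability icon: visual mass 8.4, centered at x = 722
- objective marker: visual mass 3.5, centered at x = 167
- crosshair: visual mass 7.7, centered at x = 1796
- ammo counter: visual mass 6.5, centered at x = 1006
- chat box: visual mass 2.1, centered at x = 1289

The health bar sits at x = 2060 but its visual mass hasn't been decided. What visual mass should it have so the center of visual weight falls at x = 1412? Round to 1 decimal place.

w ≈ 15.6

Known weights sum to 8.4 + 3.5 + 7.7 + 6.5 + 2.1 = 28.2; their moment is 8.4·722 + 3.5·167 + 7.7·1796 + 6.5·1006 + 2.1·1289 = 29724.4.
Set Σw·x/Σw = 1412: (29724.4 + 2060w) = 1412·(28.2 + w).
Rearranging, w·(2060 − 1412) = 1412·28.2 − 29724.4 = 10094.0, so w ≈ 10094.0/648 = 15.58.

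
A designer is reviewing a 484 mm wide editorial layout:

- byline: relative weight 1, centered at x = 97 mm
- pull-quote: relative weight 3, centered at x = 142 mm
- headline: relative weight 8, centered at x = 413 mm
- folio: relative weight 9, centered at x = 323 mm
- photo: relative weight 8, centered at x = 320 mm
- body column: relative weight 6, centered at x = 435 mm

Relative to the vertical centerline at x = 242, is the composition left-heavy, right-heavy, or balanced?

Σw = 1 + 3 + 8 + 9 + 8 + 6 = 35.
x-moment: 1·97 + 3·142 + 8·413 + 9·323 + 8·320 + 6·435 = 11904; centroid 11904/35 ≈ 340.11.
Since 340.1 is right of 242, the composition reads right-heavy.

right-heavy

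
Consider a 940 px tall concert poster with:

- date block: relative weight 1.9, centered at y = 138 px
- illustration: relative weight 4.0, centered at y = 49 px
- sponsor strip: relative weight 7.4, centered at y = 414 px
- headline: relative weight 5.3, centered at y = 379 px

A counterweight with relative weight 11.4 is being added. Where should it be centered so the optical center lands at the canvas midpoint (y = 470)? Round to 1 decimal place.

After adding the counterweight, total weight = 1.9 + 4.0 + 7.4 + 5.3 + 11.4 = 30.0.
Along y: (5530.5 + 11.4·y) / 30.0 = 470 (existing moment 1.9·138 + 4.0·49 + 7.4·414 + 5.3·379 = 5530.5) ⇒ y = (14100.0 − 5530.5) / 11.4 ≈ 751.71.

y ≈ 751.7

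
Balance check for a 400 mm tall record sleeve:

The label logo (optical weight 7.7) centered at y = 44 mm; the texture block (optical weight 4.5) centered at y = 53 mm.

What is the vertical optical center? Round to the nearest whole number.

Total weight = 7.7 + 4.5 = 12.2.
Σw·y = 7.7·44 + 4.5·53 = 577.3, so ȳ = 577.3/12.2 ≈ 47.32.

y ≈ 47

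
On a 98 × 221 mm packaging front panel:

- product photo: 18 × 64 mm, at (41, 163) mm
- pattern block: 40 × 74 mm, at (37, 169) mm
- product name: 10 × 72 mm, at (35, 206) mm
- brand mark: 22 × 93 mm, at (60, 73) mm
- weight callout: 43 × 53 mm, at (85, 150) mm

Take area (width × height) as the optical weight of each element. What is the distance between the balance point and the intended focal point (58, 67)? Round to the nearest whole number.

≈ 78 mm

Taking area as weight: product photo 18·64 = 1152, pattern block 40·74 = 2960, product name 10·72 = 720, brand mark 22·93 = 2046, weight callout 43·53 = 2279. Sum 9157.
Σw·x = 1152·41 + 2960·37 + 720·35 + 2046·60 + 2279·85 = 498427, so x̄ = 498427/9157 ≈ 54.43.
Σw·y = 1152·163 + 2960·169 + 720·206 + 2046·73 + 2279·150 = 1327544, so ȳ = 1327544/9157 ≈ 144.98.
Relative to (58, 67): Δ = (-3.57, 77.98); |Δ| = √(-3.57² + 77.98²) ≈ 78.06.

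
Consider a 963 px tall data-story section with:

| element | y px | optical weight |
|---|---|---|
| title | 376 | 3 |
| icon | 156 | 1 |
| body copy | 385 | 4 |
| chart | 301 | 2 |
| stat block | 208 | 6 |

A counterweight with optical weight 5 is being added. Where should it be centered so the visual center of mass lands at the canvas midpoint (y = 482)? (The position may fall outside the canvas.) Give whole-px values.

After adding the counterweight, total weight = 3 + 1 + 4 + 2 + 6 + 5 = 21.
Along y: (4674 + 5·y) / 21 = 482 (existing moment 3·376 + 1·156 + 4·385 + 2·301 + 6·208 = 4674) ⇒ y = (10122 − 4674) / 5 ≈ 1089.60.

y ≈ 1090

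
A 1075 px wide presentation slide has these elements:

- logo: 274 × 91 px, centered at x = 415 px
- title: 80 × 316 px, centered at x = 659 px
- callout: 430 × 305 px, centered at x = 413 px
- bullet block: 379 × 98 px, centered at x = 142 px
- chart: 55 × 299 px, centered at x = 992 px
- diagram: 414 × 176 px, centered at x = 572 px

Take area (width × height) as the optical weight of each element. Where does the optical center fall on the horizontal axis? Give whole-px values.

Areas → weights: logo 274·91 = 24934, title 80·316 = 25280, callout 430·305 = 131150, bullet block 379·98 = 37142, chart 55·299 = 16445, diagram 414·176 = 72864; Σw = 307815.
x: moment 144437892 / weight 307815 ≈ 469.24

x ≈ 469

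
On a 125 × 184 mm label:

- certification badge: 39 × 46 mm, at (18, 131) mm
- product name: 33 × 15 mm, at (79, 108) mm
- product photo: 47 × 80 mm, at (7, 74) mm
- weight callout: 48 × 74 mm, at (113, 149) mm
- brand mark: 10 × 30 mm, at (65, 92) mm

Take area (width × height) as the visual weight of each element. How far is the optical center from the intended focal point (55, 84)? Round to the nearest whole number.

Areas: certification badge 39·46 = 1794, product name 33·15 = 495, product photo 47·80 = 3760, weight callout 48·74 = 3552, brand mark 10·30 = 300. Total weight = 9901.
x-moment: 1794·18 + 495·79 + 3760·7 + 3552·113 + 300·65 = 518593; centroid 518593/9901 ≈ 52.38.
y-moment: 1794·131 + 495·108 + 3760·74 + 3552·149 + 300·92 = 1123562; centroid 1123562/9901 ≈ 113.48.
Relative to (55, 84): Δ = (-2.62, 29.48); |Δ| = √(-2.62² + 29.48²) ≈ 29.60.

≈ 30 mm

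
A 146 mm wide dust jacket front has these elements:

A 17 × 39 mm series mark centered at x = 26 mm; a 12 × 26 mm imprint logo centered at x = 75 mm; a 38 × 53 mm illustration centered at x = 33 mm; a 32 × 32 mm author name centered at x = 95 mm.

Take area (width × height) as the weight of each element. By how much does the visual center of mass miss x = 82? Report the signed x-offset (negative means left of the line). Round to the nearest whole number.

≈ -31 mm

Areas: series mark 17·39 = 663, imprint logo 12·26 = 312, illustration 38·53 = 2014, author name 32·32 = 1024. Total weight = 4013.
x-moment: 663·26 + 312·75 + 2014·33 + 1024·95 = 204380; centroid 204380/4013 ≈ 50.93.
Against x = 82, that's 50.93 − 82 = -31.07.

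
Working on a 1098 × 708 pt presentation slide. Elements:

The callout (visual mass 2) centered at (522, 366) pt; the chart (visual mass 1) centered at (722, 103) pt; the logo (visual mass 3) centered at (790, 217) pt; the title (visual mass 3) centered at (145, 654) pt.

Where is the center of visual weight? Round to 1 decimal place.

(507.9, 383.1)

Total weight = 2 + 1 + 3 + 3 = 9.
Σw·x = 2·522 + 1·722 + 3·790 + 3·145 = 4571, so x̄ = 4571/9 ≈ 507.89.
Σw·y = 2·366 + 1·103 + 3·217 + 3·654 = 3448, so ȳ = 3448/9 ≈ 383.11.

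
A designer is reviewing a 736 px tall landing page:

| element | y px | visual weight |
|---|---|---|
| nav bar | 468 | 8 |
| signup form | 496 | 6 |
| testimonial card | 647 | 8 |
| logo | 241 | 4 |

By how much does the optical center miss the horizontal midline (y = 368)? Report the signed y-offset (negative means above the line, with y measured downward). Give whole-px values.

≈ 127 px

Weights sum to 8 + 6 + 8 + 4 = 26.
y: (8·468 + 6·496 + 8·647 + 4·241) / 26 = 12860 / 26 ≈ 494.62
Against y = 368, that's 494.62 − 368 = 126.62.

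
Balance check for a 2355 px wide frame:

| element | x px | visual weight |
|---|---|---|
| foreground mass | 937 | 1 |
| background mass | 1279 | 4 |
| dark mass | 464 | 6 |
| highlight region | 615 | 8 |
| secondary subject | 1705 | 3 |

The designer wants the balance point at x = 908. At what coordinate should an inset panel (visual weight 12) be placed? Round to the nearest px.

New total weight: (1 + 4 + 6 + 8 + 3) + 12 = 34.
Along x: (18872 + 12·x) / 34 = 908 (existing moment 1·937 + 4·1279 + 6·464 + 8·615 + 3·1705 = 18872) ⇒ x = (30872 − 18872) / 12 ≈ 1000.00.

x ≈ 1000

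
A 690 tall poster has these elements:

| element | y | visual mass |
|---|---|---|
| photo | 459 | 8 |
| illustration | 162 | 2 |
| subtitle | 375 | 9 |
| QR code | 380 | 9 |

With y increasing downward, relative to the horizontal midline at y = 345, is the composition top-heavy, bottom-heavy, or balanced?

bottom-heavy

Σw = 8 + 2 + 9 + 9 = 28.
Σw·y = 8·459 + 2·162 + 9·375 + 9·380 = 10791, so ȳ = 10791/28 ≈ 385.39.
385.4 lies below (larger y than) the midline 345, so the layout is bottom-heavy.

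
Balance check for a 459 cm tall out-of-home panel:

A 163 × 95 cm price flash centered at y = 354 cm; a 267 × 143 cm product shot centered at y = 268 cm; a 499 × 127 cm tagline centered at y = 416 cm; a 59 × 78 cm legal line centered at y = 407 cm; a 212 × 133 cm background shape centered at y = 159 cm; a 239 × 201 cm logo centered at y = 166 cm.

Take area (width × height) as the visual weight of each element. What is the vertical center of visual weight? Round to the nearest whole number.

y ≈ 285

Areas → weights: price flash 163·95 = 15485, product shot 267·143 = 38181, tagline 499·127 = 63373, legal line 59·78 = 4602, background shape 212·133 = 28196, logo 239·201 = 48039; Σw = 197876.
y: moment 56408018 / weight 197876 ≈ 285.07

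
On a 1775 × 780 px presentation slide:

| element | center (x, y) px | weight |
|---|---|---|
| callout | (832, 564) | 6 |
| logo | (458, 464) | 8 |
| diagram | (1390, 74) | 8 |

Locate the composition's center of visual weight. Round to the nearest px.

(899, 349)

Total weight = 6 + 8 + 8 = 22.
x: (6·832 + 8·458 + 8·1390) / 22 = 19776 / 22 ≈ 898.91
y: (6·564 + 8·464 + 8·74) / 22 = 7688 / 22 ≈ 349.45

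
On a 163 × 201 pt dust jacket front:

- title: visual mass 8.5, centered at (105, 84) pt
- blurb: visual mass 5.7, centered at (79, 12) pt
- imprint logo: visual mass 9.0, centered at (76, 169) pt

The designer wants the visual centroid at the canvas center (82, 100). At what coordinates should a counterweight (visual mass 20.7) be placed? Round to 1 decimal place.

(76.0, 100.8)

After adding the counterweight, total weight = 8.5 + 5.7 + 9.0 + 20.7 = 43.9.
x: target moment 43.9×82 = 3599.8; current 8.5·105 + 5.7·79 + 9.0·76 = 2026.8; the counterweight supplies 1573.0, so x = 1573.0/20.7 ≈ 75.99.
y: target moment 43.9×100 = 4390.0; current 8.5·84 + 5.7·12 + 9.0·169 = 2303.4; the counterweight supplies 2086.6, so y = 2086.6/20.7 ≈ 100.80.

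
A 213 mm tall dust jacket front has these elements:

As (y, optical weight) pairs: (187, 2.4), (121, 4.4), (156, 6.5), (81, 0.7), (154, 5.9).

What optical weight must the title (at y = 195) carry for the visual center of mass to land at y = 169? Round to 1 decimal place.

w ≈ 15.5

Existing Σw = 19.9 (2.4 + 4.4 + 6.5 + 0.7 + 5.9); existing moment 2.4·187 + 4.4·121 + 6.5·156 + 0.7·81 + 5.9·154 = 2960.5.
Balance at y = 169 requires (2960.5 + w·195) / (19.9 + w) = 169.
Rearranging, w·(195 − 169) = 169·19.9 − 2960.5 = 402.6, so w ≈ 402.6/26 = 15.48.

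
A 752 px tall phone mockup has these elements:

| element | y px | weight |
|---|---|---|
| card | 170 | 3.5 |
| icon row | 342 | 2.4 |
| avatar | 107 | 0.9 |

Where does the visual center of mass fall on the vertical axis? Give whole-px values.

y ≈ 222

Total weight = 3.5 + 2.4 + 0.9 = 6.8.
y-moment: 3.5·170 + 2.4·342 + 0.9·107 = 1512.1; centroid 1512.1/6.8 ≈ 222.37.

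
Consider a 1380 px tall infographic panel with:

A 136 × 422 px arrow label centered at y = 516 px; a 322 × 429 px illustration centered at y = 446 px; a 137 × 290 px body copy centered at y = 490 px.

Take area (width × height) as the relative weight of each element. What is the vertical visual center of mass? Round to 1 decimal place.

Taking area as weight: arrow label 136·422 = 57392, illustration 322·429 = 138138, body copy 137·290 = 39730. Sum 235260.
Σw·y = 57392·516 + 138138·446 + 39730·490 = 110691520, so ȳ = 110691520/235260 ≈ 470.51.

y ≈ 470.5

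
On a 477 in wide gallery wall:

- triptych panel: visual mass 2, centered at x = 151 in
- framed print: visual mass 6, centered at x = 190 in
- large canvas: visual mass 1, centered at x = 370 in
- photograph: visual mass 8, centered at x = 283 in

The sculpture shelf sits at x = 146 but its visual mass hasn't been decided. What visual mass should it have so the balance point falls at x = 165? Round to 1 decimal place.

Existing Σw = 17 (2 + 6 + 1 + 8); existing moment 2·151 + 6·190 + 1·370 + 8·283 = 4076.
Balance at x = 165 requires (4076 + w·146) / (17 + w) = 165.
Solving: w = (165·17 − 4076) / (146 − 165) = -1271 / -19 ≈ 66.89.

w ≈ 66.9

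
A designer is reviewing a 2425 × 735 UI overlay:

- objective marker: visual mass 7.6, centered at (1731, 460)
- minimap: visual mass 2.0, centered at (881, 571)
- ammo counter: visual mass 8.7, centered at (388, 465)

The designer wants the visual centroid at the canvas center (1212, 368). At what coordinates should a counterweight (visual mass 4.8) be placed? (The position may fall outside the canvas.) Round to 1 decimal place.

New total weight: (7.6 + 2.0 + 8.7) + 4.8 = 23.1.
x: target moment 23.1×1212 = 27997.2; current 7.6·1731 + 2.0·881 + 8.7·388 = 18293.2; the counterweight supplies 9704.0, so x = 9704.0/4.8 ≈ 2021.67.
y: target moment 23.1×368 = 8500.8; current 7.6·460 + 2.0·571 + 8.7·465 = 8683.5; the counterweight supplies -182.7, so y = -182.7/4.8 ≈ -38.06.

(2021.7, -38.1)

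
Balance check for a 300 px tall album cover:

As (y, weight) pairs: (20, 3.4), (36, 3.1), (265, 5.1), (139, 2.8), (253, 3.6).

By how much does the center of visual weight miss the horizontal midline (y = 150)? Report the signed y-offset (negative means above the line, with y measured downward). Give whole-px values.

Weights sum to 3.4 + 3.1 + 5.1 + 2.8 + 3.6 = 18.0.
Σw·y = 3.4·20 + 3.1·36 + 5.1·265 + 2.8·139 + 3.6·253 = 2831.1, so ȳ = 2831.1/18.0 ≈ 157.28.
Against y = 150, that's 157.28 − 150 = 7.28.

≈ 7 px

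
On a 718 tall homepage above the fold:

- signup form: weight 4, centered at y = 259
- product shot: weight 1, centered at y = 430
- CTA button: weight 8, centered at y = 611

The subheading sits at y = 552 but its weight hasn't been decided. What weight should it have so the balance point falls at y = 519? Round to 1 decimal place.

w ≈ 11.9

Existing Σw = 13 (4 + 1 + 8); existing moment 4·259 + 1·430 + 8·611 = 6354.
For the centroid to hit 519: (6354 + w·552) / (13 + w) = 519.
So w = (519·13 − 6354)/(552 − 519) = 393/33 ≈ 11.91.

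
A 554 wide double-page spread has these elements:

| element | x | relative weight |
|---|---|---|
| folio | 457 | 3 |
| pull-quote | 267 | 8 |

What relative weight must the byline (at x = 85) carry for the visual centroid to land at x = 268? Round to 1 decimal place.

w ≈ 3.1

Known weights sum to 3 + 8 = 11; their moment is 3·457 + 8·267 = 3507.
For the centroid to hit 268: (3507 + w·85) / (11 + w) = 268.
So w = (268·11 − 3507)/(85 − 268) = -559/-183 ≈ 3.05.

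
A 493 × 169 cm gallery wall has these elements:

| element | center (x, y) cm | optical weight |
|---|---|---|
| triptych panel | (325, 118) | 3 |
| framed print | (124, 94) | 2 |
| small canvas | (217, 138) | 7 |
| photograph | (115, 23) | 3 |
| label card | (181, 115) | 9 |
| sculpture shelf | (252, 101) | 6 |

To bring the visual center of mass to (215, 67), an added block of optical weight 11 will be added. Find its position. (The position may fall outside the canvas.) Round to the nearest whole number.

With the added block, Σw becomes 3 + 2 + 7 + 3 + 9 + 6 + 11 = 41.
Along x: (6228 + 11·x) / 41 = 215 (existing moment 3·325 + 2·124 + 7·217 + 3·115 + 9·181 + 6·252 = 6228) ⇒ x = (8815 − 6228) / 11 ≈ 235.18.
Along y: (3218 + 11·y) / 41 = 67 (existing moment 3·118 + 2·94 + 7·138 + 3·23 + 9·115 + 6·101 = 3218) ⇒ y = (2747 − 3218) / 11 ≈ -42.82.

(235, -43)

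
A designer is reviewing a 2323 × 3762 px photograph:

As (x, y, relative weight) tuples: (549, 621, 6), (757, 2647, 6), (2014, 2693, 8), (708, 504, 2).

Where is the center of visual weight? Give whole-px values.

(1153, 1916)

Σw = 6 + 6 + 8 + 2 = 22.
x-moment: 6·549 + 6·757 + 8·2014 + 2·708 = 25364; centroid 25364/22 ≈ 1152.91.
y-moment: 6·621 + 6·2647 + 8·2693 + 2·504 = 42160; centroid 42160/22 ≈ 1916.36.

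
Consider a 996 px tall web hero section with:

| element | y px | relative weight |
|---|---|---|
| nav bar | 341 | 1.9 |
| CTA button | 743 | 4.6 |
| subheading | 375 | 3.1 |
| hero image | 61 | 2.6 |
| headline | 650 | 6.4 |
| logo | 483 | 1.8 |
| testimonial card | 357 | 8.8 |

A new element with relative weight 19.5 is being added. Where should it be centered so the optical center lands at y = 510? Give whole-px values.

With the new element, Σw becomes 1.9 + 4.6 + 3.1 + 2.6 + 6.4 + 1.8 + 8.8 + 19.5 = 48.7.
y: need Σw·y = 48.7·510 = 24837.0. Existing = 1.9·341 + 4.6·743 + 3.1·375 + 2.6·61 + 6.4·650 + 1.8·483 + 8.8·357 = 13557.8. Remainder 11279.2 / 19.5 ≈ 578.42.

y ≈ 578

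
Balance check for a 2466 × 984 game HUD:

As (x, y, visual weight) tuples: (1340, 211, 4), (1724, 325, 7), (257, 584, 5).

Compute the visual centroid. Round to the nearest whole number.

(1170, 377)

Total weight = 4 + 7 + 5 = 16.
Σw·x = 4·1340 + 7·1724 + 5·257 = 18713, so x̄ = 18713/16 ≈ 1169.56.
Σw·y = 4·211 + 7·325 + 5·584 = 6039, so ȳ = 6039/16 ≈ 377.44.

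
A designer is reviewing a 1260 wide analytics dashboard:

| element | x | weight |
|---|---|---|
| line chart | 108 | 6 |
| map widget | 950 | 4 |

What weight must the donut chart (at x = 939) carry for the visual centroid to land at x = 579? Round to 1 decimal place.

w ≈ 3.7

Existing Σw = 10 (6 + 4); existing moment 6·108 + 4·950 = 4448.
Balance at x = 579 requires (4448 + w·939) / (10 + w) = 579.
Solving: w = (579·10 − 4448) / (939 − 579) = 1342 / 360 ≈ 3.73.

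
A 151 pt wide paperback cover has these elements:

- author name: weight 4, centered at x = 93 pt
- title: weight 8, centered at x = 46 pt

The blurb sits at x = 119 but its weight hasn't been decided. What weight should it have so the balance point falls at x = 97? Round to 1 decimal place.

Fixed elements: Σw = 4 + 8 = 12, Σw·x = 4·93 + 8·46 = 740.
For the centroid to hit 97: (740 + w·119) / (12 + w) = 97.
So w = (97·12 − 740)/(119 − 97) = 424/22 ≈ 19.27.

w ≈ 19.3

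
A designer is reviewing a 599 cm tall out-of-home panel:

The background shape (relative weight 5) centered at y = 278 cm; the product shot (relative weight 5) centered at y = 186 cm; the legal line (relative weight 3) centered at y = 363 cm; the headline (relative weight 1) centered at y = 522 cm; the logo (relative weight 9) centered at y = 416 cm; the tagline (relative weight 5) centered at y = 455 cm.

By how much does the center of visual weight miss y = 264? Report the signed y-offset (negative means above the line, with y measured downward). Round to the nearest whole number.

≈ 91 cm

Weights sum to 5 + 5 + 3 + 1 + 9 + 5 = 28.
Σw·y = 9950; ȳ = 9950/28 ≈ 355.36.
Against y = 264, that's 355.36 − 264 = 91.36.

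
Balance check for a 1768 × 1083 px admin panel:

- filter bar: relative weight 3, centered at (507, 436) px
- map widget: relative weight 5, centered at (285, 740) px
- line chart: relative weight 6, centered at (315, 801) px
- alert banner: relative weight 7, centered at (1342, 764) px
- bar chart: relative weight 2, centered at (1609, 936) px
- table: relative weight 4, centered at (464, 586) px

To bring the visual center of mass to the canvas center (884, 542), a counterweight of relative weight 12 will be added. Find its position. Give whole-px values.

After adding the counterweight, total weight = 3 + 5 + 6 + 7 + 2 + 4 + 12 = 39.
x: need Σw·x = 39·884 = 34476. Existing = 3·507 + 5·285 + 6·315 + 7·1342 + 2·1609 + 4·464 = 19304. Remainder 15172 / 12 ≈ 1264.33.
y: need Σw·y = 39·542 = 21138. Existing = 3·436 + 5·740 + 6·801 + 7·764 + 2·936 + 4·586 = 19378. Remainder 1760 / 12 ≈ 146.67.

(1264, 147)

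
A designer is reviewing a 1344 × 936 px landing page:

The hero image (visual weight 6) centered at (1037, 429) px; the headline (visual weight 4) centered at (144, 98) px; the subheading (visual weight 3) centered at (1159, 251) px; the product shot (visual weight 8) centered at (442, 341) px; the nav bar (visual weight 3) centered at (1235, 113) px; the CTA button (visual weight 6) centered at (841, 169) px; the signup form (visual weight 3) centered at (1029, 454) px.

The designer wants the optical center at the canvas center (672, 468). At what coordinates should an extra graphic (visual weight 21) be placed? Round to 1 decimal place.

(506.6, 767.1)

With the extra graphic, Σw becomes 6 + 4 + 3 + 8 + 3 + 6 + 3 + 21 = 54.
Along x: (25649 + 21·x) / 54 = 672 (existing moment 6·1037 + 4·144 + 3·1159 + 8·442 + 3·1235 + 6·841 + 3·1029 = 25649) ⇒ x = (36288 − 25649) / 21 ≈ 506.62.
Along y: (9162 + 21·y) / 54 = 468 (existing moment 6·429 + 4·98 + 3·251 + 8·341 + 3·113 + 6·169 + 3·454 = 9162) ⇒ y = (25272 − 9162) / 21 ≈ 767.14.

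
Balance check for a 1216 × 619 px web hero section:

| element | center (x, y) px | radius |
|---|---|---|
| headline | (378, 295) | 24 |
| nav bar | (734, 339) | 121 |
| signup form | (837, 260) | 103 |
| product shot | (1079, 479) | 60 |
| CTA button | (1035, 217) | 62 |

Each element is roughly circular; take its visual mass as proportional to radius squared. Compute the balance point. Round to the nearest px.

r² weights: headline 24² = 576, nav bar 121² = 14641, signup form 103² = 10609, product shot 60² = 3600, CTA button 62² = 3844. Total = 33270.
x: (576·378 + 14641·734 + 10609·837 + 3600·1079 + 3844·1035) / 33270 = 27706895 / 33270 ≈ 832.79
y: (576·295 + 14641·339 + 10609·260 + 3600·479 + 3844·217) / 33270 = 10450107 / 33270 ≈ 314.10

(833, 314)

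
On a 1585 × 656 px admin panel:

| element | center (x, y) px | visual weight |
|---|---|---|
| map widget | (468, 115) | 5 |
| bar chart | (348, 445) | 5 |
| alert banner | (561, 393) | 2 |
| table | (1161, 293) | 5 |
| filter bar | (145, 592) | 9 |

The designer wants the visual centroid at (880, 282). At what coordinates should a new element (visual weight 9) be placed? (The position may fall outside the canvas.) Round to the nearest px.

After adding the new element, total weight = 5 + 5 + 2 + 5 + 9 + 9 = 35.
Along x: (12312 + 9·x) / 35 = 880 (existing moment 5·468 + 5·348 + 2·561 + 5·1161 + 9·145 = 12312) ⇒ x = (30800 − 12312) / 9 ≈ 2054.22.
Along y: (10379 + 9·y) / 35 = 282 (existing moment 5·115 + 5·445 + 2·393 + 5·293 + 9·592 = 10379) ⇒ y = (9870 − 10379) / 9 ≈ -56.56.

(2054, -57)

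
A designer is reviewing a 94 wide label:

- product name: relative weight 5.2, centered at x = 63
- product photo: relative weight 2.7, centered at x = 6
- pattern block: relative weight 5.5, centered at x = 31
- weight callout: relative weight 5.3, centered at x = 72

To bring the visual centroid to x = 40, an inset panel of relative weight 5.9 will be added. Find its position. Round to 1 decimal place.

After adding the inset panel, total weight = 5.2 + 2.7 + 5.5 + 5.3 + 5.9 = 24.6.
x: target moment 24.6×40 = 984.0; current 5.2·63 + 2.7·6 + 5.5·31 + 5.3·72 = 895.9; the inset panel supplies 88.1, so x = 88.1/5.9 ≈ 14.93.

x ≈ 14.9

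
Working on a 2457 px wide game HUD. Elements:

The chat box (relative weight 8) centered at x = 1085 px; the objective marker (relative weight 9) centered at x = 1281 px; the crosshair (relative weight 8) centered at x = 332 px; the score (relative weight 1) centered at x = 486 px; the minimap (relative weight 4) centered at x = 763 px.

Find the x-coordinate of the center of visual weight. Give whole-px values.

Σw = 8 + 9 + 8 + 1 + 4 = 30.
x: (8·1085 + 9·1281 + 8·332 + 1·486 + 4·763) / 30 = 26403 / 30 ≈ 880.10

x ≈ 880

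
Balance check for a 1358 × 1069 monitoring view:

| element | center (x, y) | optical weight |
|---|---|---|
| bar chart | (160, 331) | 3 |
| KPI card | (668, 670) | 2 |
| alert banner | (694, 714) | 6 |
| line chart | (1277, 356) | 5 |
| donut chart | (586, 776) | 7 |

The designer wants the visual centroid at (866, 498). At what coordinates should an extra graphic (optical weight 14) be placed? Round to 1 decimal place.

With the extra graphic, Σw becomes 3 + 2 + 6 + 5 + 7 + 14 = 37.
Along x: (16467 + 14·x) / 37 = 866 (existing moment 3·160 + 2·668 + 6·694 + 5·1277 + 7·586 = 16467) ⇒ x = (32042 − 16467) / 14 ≈ 1112.50.
Along y: (13829 + 14·y) / 37 = 498 (existing moment 3·331 + 2·670 + 6·714 + 5·356 + 7·776 = 13829) ⇒ y = (18426 − 13829) / 14 ≈ 328.36.

(1112.5, 328.4)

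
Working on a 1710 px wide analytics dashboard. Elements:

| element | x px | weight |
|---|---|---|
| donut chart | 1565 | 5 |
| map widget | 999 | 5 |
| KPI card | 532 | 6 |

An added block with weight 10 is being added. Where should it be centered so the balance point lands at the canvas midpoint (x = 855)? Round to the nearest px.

New total weight: (5 + 5 + 6) + 10 = 26.
x: target moment 26×855 = 22230; current 5·1565 + 5·999 + 6·532 = 16012; the added block supplies 6218, so x = 6218/10 ≈ 621.80.

x ≈ 622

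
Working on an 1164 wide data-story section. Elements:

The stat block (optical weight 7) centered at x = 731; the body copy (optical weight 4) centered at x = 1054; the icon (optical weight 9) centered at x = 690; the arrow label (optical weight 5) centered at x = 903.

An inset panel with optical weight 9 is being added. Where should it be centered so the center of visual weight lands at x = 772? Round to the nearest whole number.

With the inset panel, Σw becomes 7 + 4 + 9 + 5 + 9 = 34.
x: target moment 34×772 = 26248; current 7·731 + 4·1054 + 9·690 + 5·903 = 20058; the inset panel supplies 6190, so x = 6190/9 ≈ 687.78.

x ≈ 688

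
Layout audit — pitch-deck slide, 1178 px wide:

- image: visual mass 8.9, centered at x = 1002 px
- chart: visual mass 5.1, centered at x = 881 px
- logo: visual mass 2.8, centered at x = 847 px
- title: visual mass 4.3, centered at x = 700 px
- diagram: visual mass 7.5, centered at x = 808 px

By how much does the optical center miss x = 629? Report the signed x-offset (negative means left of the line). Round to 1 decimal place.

≈ 240.0 px

Weights sum to 8.9 + 5.1 + 2.8 + 4.3 + 7.5 = 28.6.
x: (8.9·1002 + 5.1·881 + 2.8·847 + 4.3·700 + 7.5·808) / 28.6 = 24852.5 / 28.6 ≈ 868.97
Against x = 629, that's 868.97 − 629 = 239.97.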